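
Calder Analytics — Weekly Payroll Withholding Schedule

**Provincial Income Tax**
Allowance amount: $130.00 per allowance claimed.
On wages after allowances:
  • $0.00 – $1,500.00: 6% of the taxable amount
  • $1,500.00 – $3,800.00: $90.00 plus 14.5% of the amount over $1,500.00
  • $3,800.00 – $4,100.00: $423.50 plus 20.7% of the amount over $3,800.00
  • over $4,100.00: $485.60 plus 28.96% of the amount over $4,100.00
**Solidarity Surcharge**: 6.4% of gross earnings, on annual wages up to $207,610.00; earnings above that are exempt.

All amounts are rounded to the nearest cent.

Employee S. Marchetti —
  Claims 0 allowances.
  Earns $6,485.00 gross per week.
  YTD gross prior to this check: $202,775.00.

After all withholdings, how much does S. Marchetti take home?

$4,999.26

Provincial Income Tax: taxable = $6,485.00
  $485.60 + 28.96% × ($6,485.00 − $4,100.00) = $485.60 + 28.96% × $2,385.00 = $1,176.30
Solidarity Surcharge: cap $207,610.00 − YTD $202,775.00 = $4,835.00 subject; 6.4% × $4,835.00 = $309.44
Total withheld: $1,176.30 + $309.44 = $1,485.74
Net pay: $6,485.00 − $1,485.74 = $4,999.26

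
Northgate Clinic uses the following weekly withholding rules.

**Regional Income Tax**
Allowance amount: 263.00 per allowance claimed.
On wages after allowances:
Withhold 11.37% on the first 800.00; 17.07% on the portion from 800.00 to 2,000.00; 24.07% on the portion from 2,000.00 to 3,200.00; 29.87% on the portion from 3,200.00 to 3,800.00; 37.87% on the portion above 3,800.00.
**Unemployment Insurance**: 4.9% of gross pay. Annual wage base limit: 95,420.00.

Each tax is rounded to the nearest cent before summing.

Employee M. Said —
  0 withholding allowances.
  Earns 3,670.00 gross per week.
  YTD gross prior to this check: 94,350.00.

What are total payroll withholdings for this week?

Regional Income Tax: taxable = 3,670.00
  584.64 + 29.87% × (3,670.00 − 3,200.00) = 584.64 + 29.87% × 470.00 = 725.03
Unemployment Insurance: cap 95,420.00 − YTD 94,350.00 = 1,070.00 subject; 4.9% × 1,070.00 = 52.43
Total: 725.03 + 52.43 = 777.46

777.46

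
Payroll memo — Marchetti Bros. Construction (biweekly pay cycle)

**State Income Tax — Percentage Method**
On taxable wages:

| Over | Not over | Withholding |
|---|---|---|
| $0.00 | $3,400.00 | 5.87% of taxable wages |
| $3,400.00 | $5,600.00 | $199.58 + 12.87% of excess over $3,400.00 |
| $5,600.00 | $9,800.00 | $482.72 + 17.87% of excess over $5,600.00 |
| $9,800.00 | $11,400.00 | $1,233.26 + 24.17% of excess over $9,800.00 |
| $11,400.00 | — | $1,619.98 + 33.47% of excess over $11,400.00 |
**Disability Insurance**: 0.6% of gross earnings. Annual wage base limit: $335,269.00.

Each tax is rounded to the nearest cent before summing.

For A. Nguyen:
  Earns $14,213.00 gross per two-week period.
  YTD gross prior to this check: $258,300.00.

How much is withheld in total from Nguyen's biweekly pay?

State Income Tax: taxable = $14,213.00
  $1,619.98 + 33.47% × ($14,213.00 − $11,400.00) = $1,619.98 + 33.47% × $2,813.00 = $2,561.49
Disability Insurance: 0.6% × $14,213.00 = $85.28
Total: $2,561.49 + $85.28 = $2,646.77

$2,646.77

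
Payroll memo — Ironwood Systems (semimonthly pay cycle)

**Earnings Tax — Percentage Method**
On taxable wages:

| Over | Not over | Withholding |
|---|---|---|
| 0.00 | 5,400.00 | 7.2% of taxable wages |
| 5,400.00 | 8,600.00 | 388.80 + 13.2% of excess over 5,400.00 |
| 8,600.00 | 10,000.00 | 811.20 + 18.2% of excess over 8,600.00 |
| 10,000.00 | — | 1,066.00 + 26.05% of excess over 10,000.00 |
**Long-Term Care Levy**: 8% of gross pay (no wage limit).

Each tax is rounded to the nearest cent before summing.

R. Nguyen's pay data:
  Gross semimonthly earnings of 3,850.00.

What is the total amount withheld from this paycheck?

585.20

Earnings Tax: taxable = 3,850.00
  7.2% × 3,850.00 = 277.20
Long-Term Care Levy: 8% × 3,850.00 = 308.00
Total: 277.20 + 308.00 = 585.20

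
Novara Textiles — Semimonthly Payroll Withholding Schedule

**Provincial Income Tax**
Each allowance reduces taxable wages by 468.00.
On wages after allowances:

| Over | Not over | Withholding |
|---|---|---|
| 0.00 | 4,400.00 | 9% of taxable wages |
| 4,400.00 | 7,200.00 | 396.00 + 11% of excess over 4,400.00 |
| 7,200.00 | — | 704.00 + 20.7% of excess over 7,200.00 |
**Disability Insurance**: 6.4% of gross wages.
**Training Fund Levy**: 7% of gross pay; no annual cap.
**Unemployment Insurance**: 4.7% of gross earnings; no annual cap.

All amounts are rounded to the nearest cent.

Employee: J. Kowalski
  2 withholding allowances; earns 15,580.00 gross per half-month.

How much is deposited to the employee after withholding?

Provincial Income Tax: taxable = 15,580.00 − 2×468.00 = 14,644.00
  704.00 + 20.7% × (14,644.00 − 7,200.00) = 704.00 + 20.7% × 7,444.00 = 2,244.91
Disability Insurance: 6.4% × 15,580.00 = 997.12
Training Fund Levy: 7% × 15,580.00 = 1,090.60
Unemployment Insurance: 4.7% × 15,580.00 = 732.26
Total withheld: 2,244.91 + 997.12 + 1,090.60 + 732.26 = 5,064.89
Net pay: 15,580.00 − 5,064.89 = 10,515.11

10,515.11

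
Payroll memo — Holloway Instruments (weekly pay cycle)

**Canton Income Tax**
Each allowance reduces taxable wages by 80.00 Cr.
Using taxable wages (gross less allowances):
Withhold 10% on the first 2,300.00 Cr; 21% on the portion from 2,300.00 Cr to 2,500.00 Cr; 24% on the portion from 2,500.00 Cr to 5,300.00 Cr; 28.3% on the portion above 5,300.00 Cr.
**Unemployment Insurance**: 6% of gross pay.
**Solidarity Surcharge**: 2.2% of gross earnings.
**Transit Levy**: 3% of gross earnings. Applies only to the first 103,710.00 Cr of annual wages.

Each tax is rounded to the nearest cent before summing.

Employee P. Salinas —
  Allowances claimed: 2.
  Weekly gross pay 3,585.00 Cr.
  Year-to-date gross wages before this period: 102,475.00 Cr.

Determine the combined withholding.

825.02 Cr

Canton Income Tax: taxable = 3,585.00 Cr − 2×80.00 Cr = 3,425.00 Cr
  272.00 Cr + 24% × (3,425.00 Cr − 2,500.00 Cr) = 272.00 Cr + 24% × 925.00 Cr = 494.00 Cr
Unemployment Insurance: 6% × 3,585.00 Cr = 215.10 Cr
Solidarity Surcharge: 2.2% × 3,585.00 Cr = 78.87 Cr
Transit Levy: cap 103,710.00 Cr − YTD 102,475.00 Cr = 1,235.00 Cr subject; 3% × 1,235.00 Cr = 37.05 Cr
Total: 494.00 Cr + 215.10 Cr + 78.87 Cr + 37.05 Cr = 825.02 Cr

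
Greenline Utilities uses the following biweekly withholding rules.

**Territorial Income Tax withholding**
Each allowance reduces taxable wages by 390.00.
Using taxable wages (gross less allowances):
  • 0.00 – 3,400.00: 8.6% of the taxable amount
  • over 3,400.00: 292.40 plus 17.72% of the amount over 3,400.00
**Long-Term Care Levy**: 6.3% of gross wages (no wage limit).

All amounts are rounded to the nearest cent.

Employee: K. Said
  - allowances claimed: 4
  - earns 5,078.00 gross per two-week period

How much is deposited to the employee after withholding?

Territorial Income Tax: taxable = 5,078.00 − 4×390.00 = 3,518.00
  292.40 + 17.72% × (3,518.00 − 3,400.00) = 292.40 + 17.72% × 118.00 = 313.31
Long-Term Care Levy: 6.3% × 5,078.00 = 319.91
Total withheld: 313.31 + 319.91 = 633.22
Net pay: 5,078.00 − 633.22 = 4,444.78

4,444.78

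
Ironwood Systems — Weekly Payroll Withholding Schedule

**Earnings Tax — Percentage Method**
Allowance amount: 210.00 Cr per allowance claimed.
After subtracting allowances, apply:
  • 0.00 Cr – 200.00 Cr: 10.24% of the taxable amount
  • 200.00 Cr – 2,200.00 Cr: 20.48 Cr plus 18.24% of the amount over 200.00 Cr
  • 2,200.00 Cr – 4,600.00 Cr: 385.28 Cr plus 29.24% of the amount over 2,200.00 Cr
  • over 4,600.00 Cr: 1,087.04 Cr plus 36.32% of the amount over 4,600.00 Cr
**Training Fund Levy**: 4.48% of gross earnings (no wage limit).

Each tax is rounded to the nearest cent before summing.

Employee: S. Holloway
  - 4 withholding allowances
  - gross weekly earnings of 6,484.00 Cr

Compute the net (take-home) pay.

Earnings Tax: taxable = 6,484.00 Cr − 4×210.00 Cr = 5,644.00 Cr
  1,087.04 Cr + 36.32% × (5,644.00 Cr − 4,600.00 Cr) = 1,087.04 Cr + 36.32% × 1,044.00 Cr = 1,466.22 Cr
Training Fund Levy: 4.48% × 6,484.00 Cr = 290.48 Cr
Total withheld: 1,466.22 Cr + 290.48 Cr = 1,756.70 Cr
Net pay: 6,484.00 Cr − 1,756.70 Cr = 4,727.30 Cr

4,727.30 Cr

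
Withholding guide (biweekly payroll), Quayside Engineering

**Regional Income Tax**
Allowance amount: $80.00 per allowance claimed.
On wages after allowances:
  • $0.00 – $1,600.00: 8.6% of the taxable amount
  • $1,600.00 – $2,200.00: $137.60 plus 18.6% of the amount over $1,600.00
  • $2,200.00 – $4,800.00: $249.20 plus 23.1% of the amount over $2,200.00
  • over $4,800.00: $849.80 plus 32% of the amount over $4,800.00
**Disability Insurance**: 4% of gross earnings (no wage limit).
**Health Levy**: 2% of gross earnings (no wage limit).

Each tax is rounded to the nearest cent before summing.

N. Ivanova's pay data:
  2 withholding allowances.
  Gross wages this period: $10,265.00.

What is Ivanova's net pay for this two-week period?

$7,101.70

Regional Income Tax: taxable = $10,265.00 − 2×$80.00 = $10,105.00
  $849.80 + 32% × ($10,105.00 − $4,800.00) = $849.80 + 32% × $5,305.00 = $2,547.40
Disability Insurance: 4% × $10,265.00 = $410.60
Health Levy: 2% × $10,265.00 = $205.30
Total withheld: $2,547.40 + $410.60 + $205.30 = $3,163.30
Net pay: $10,265.00 − $3,163.30 = $7,101.70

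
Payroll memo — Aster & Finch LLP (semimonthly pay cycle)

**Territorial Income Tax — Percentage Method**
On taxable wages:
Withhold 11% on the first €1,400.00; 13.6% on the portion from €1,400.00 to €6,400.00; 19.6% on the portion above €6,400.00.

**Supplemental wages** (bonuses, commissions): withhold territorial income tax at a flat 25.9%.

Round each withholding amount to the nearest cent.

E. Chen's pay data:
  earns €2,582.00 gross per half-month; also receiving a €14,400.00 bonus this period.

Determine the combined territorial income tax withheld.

€4,044.35

Territorial Income Tax: taxable = €2,582.00
  €154.00 + 13.6% × (€2,582.00 − €1,400.00) = €154.00 + 13.6% × €1,182.00 = €314.75
Supplemental (25.9% flat on bonus): 25.9% × €14,400.00 = €3,729.60
Total territorial income tax: €314.75 + €3,729.60 = €4,044.35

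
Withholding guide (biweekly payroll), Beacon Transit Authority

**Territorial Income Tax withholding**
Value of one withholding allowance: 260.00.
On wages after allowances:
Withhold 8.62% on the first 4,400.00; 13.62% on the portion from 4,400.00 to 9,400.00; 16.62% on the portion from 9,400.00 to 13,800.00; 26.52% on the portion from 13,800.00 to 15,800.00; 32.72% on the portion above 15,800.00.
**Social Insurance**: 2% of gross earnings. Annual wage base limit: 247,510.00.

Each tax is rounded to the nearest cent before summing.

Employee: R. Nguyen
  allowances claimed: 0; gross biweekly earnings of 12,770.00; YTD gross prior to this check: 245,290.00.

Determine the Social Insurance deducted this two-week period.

Social Insurance: cap 247,510.00 − YTD 245,290.00 = 2,220.00 subject; 2% × 2,220.00 = 44.40

44.40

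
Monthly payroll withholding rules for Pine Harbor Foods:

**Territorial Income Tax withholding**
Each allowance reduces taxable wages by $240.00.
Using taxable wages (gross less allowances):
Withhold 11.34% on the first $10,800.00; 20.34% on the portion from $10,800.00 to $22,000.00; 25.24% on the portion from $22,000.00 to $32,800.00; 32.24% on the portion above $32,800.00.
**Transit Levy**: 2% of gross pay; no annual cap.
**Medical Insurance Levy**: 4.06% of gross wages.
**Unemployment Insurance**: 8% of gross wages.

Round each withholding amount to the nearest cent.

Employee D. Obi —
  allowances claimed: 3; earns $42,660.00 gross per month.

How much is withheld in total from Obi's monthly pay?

Territorial Income Tax: taxable = $42,660.00 − 3×$240.00 = $41,940.00
  $6,228.72 + 32.24% × ($41,940.00 − $32,800.00) = $6,228.72 + 32.24% × $9,140.00 = $9,175.46
Transit Levy: 2% × $42,660.00 = $853.20
Medical Insurance Levy: 4.06% × $42,660.00 = $1,732.00
Unemployment Insurance: 8% × $42,660.00 = $3,412.80
Total: $9,175.46 + $853.20 + $1,732.00 + $3,412.80 = $15,173.46

$15,173.46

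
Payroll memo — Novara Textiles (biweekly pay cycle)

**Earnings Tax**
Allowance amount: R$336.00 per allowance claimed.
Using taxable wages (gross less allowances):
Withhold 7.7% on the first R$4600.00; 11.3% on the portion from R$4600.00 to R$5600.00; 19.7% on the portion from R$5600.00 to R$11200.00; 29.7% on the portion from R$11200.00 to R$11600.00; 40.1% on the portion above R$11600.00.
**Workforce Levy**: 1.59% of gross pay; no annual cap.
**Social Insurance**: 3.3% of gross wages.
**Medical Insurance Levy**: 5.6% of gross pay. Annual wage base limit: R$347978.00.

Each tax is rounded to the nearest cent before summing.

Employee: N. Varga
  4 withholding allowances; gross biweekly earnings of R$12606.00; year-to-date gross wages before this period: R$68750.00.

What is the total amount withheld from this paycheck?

Earnings Tax: taxable = R$12606.00 − 4×R$336.00 = R$11262.00
  R$1570.40 + 29.7% × (R$11262.00 − R$11200.00) = R$1570.40 + 29.7% × R$62.00 = R$1588.81
Workforce Levy: 1.59% × R$12606.00 = R$200.44
Social Insurance: 3.3% × R$12606.00 = R$416.00
Medical Insurance Levy: 5.6% × R$12606.00 = R$705.94
Total: R$1588.81 + R$200.44 + R$416.00 + R$705.94 = R$2911.19

R$2911.19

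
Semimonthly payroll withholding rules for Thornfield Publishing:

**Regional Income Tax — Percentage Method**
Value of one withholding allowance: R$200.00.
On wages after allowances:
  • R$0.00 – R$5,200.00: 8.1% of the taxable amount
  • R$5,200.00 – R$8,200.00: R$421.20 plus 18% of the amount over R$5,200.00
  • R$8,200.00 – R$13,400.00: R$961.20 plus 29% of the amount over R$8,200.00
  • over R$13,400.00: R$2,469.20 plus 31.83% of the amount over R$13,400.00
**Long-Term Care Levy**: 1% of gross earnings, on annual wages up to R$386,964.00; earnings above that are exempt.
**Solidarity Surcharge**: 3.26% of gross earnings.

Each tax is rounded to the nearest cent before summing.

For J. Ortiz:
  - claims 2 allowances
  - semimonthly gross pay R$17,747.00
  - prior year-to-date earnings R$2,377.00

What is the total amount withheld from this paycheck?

R$4,481.55

Regional Income Tax: taxable = R$17,747.00 − 2×R$200.00 = R$17,347.00
  R$2,469.20 + 31.83% × (R$17,347.00 − R$13,400.00) = R$2,469.20 + 31.83% × R$3,947.00 = R$3,725.53
Long-Term Care Levy: 1% × R$17,747.00 = R$177.47
Solidarity Surcharge: 3.26% × R$17,747.00 = R$578.55
Total: R$3,725.53 + R$177.47 + R$578.55 = R$4,481.55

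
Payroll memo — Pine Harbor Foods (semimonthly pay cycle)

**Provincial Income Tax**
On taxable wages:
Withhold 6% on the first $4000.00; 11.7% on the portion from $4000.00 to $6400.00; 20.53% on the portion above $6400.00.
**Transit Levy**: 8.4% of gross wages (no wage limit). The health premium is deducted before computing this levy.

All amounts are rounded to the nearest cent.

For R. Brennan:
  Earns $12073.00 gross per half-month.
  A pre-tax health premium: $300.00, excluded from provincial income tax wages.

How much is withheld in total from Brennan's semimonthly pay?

Provincial Income Tax: taxable = $12073.00 − $300.00 = $11773.00
  $520.80 + 20.53% × ($11773.00 − $6400.00) = $520.80 + 20.53% × $5373.00 = $1623.88
Transit Levy: 8.4% × $11773.00 = $988.93
Total: $1623.88 + $988.93 = $2612.81

$2612.81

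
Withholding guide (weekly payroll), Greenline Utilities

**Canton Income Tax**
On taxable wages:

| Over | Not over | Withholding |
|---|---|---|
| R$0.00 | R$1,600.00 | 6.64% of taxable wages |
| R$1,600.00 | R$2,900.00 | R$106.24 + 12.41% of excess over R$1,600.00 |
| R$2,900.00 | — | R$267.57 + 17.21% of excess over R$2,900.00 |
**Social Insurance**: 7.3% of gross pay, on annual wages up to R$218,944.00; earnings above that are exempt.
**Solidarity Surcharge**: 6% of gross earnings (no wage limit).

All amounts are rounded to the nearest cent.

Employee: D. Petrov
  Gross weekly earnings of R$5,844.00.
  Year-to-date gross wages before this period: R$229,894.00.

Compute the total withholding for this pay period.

Canton Income Tax: taxable = R$5,844.00
  R$267.57 + 17.21% × (R$5,844.00 − R$2,900.00) = R$267.57 + 17.21% × R$2,944.00 = R$774.23
Social Insurance: YTD R$229,894.00 ≥ cap R$218,944.00 → R$0.00
Solidarity Surcharge: 6% × R$5,844.00 = R$350.64
Total: R$774.23 + R$0.00 + R$350.64 = R$1,124.87

R$1,124.87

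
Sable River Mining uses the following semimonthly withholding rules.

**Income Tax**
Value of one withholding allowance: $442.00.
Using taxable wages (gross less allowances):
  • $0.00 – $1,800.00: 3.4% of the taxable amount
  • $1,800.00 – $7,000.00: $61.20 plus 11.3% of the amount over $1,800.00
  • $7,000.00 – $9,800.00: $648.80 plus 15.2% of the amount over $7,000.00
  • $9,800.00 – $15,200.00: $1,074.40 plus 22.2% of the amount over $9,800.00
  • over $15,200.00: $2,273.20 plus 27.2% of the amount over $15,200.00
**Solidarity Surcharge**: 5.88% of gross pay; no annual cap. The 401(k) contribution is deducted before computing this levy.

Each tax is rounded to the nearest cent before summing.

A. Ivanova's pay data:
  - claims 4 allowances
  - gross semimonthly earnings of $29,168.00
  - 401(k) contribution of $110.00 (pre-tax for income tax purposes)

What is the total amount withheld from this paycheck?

$7,270.29

Income Tax: taxable = $29,168.00 − $110.00 − 4×$442.00 = $27,290.00
  $2,273.20 + 27.2% × ($27,290.00 − $15,200.00) = $2,273.20 + 27.2% × $12,090.00 = $5,561.68
Solidarity Surcharge: 5.88% × $29,058.00 = $1,708.61
Total: $5,561.68 + $1,708.61 = $7,270.29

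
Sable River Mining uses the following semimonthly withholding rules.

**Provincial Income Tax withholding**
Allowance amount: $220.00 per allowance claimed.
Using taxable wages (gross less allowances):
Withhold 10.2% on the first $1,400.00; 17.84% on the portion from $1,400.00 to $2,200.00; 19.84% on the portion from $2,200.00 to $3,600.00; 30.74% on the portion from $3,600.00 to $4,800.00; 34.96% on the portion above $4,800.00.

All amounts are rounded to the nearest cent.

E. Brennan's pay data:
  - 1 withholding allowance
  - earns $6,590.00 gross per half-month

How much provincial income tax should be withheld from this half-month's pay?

$1,481.03

Provincial Income Tax: taxable = $6,590.00 − 1×$220.00 = $6,370.00
  $932.16 + 34.96% × ($6,370.00 − $4,800.00) = $932.16 + 34.96% × $1,570.00 = $1,481.03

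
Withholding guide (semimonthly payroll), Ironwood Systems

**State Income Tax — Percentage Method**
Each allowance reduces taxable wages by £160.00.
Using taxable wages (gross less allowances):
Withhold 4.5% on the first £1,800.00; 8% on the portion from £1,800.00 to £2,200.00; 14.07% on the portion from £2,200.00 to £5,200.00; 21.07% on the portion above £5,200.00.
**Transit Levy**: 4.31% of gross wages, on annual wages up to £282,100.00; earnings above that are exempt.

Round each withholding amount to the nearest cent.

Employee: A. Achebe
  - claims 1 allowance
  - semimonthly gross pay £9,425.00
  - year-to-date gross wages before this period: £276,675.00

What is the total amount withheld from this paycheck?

State Income Tax: taxable = £9,425.00 − 1×£160.00 = £9,265.00
  £535.10 + 21.07% × (£9,265.00 − £5,200.00) = £535.10 + 21.07% × £4,065.00 = £1,391.60
Transit Levy: cap £282,100.00 − YTD £276,675.00 = £5,425.00 subject; 4.31% × £5,425.00 = £233.82
Total: £1,391.60 + £233.82 = £1,625.42

£1,625.42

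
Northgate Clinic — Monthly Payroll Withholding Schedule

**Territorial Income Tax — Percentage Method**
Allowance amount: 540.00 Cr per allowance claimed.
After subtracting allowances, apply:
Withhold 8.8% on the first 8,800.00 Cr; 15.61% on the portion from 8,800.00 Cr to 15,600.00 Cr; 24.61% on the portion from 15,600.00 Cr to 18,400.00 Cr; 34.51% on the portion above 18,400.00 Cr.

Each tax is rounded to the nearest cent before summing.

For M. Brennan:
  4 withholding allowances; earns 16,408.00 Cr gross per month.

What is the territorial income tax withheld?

1,624.83 Cr

Territorial Income Tax: taxable = 16,408.00 Cr − 4×540.00 Cr = 14,248.00 Cr
  774.40 Cr + 15.61% × (14,248.00 Cr − 8,800.00 Cr) = 774.40 Cr + 15.61% × 5,448.00 Cr = 1,624.83 Cr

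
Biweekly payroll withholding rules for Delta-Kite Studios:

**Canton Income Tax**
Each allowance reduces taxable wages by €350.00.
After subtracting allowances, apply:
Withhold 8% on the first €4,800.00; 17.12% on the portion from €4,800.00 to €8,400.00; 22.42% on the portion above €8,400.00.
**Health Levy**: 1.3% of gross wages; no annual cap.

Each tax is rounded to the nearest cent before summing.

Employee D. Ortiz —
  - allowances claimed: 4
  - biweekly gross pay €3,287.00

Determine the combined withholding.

€193.69

Canton Income Tax: taxable = €3,287.00 − 4×€350.00 = €1,887.00
  8% × €1,887.00 = €150.96
Health Levy: 1.3% × €3,287.00 = €42.73
Total: €150.96 + €42.73 = €193.69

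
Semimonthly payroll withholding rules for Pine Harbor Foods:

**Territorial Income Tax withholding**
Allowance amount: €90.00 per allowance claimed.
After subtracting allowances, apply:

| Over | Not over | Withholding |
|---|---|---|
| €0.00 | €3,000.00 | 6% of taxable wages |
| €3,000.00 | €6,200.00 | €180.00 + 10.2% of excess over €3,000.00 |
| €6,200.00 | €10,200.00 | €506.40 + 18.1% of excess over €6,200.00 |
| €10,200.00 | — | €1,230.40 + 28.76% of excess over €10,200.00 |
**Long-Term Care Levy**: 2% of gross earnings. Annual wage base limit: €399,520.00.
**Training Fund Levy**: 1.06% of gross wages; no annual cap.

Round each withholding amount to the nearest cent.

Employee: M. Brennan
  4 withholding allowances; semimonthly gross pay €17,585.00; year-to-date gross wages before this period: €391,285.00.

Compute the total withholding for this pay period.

Territorial Income Tax: taxable = €17,585.00 − 4×€90.00 = €17,225.00
  €1,230.40 + 28.76% × (€17,225.00 − €10,200.00) = €1,230.40 + 28.76% × €7,025.00 = €3,250.79
Long-Term Care Levy: cap €399,520.00 − YTD €391,285.00 = €8,235.00 subject; 2% × €8,235.00 = €164.70
Training Fund Levy: 1.06% × €17,585.00 = €186.40
Total: €3,250.79 + €164.70 + €186.40 = €3,601.89

€3,601.89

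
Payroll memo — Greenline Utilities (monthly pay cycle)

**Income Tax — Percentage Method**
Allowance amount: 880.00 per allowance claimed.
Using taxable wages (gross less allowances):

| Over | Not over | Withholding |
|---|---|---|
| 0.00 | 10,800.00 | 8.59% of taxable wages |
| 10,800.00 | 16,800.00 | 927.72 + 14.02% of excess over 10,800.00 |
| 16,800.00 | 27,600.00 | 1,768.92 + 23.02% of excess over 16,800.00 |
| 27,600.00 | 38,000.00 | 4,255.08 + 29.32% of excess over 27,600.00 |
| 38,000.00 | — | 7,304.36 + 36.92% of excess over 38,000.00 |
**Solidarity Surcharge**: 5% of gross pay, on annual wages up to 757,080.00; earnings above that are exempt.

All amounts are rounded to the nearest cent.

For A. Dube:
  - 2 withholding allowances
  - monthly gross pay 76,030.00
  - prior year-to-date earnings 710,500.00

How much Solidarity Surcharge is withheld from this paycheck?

Solidarity Surcharge: cap 757,080.00 − YTD 710,500.00 = 46,580.00 subject; 5% × 46,580.00 = 2,329.00

2,329.00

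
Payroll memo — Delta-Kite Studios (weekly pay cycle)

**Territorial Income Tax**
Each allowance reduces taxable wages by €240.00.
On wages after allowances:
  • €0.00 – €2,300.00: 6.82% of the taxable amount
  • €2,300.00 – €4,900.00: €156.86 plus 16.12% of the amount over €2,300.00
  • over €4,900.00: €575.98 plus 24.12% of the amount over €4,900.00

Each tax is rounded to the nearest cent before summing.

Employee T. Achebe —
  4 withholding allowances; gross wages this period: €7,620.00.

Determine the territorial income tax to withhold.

€1,000.49

Territorial Income Tax: taxable = €7,620.00 − 4×€240.00 = €6,660.00
  €575.98 + 24.12% × (€6,660.00 − €4,900.00) = €575.98 + 24.12% × €1,760.00 = €1,000.49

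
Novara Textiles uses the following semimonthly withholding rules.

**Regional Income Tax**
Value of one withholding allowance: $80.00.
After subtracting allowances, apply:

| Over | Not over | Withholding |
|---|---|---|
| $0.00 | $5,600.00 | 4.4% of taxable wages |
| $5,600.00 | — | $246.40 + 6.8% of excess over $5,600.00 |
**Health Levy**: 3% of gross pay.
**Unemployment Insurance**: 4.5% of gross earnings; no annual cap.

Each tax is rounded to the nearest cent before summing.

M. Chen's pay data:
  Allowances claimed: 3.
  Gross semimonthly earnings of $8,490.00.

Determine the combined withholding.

Regional Income Tax: taxable = $8,490.00 − 3×$80.00 = $8,250.00
  $246.40 + 6.8% × ($8,250.00 − $5,600.00) = $246.40 + 6.8% × $2,650.00 = $426.60
Health Levy: 3% × $8,490.00 = $254.70
Unemployment Insurance: 4.5% × $8,490.00 = $382.05
Total: $426.60 + $254.70 + $382.05 = $1,063.35

$1,063.35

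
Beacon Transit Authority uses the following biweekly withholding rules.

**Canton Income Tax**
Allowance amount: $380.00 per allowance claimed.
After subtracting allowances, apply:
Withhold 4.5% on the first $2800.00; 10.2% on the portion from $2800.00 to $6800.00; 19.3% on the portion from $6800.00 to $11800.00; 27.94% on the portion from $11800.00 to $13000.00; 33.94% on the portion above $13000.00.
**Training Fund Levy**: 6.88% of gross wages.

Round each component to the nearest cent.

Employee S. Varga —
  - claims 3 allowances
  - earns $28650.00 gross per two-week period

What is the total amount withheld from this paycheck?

$8730.09

Canton Income Tax: taxable = $28650.00 − 3×$380.00 = $27510.00
  $1834.28 + 33.94% × ($27510.00 − $13000.00) = $1834.28 + 33.94% × $14510.00 = $6758.97
Training Fund Levy: 6.88% × $28650.00 = $1971.12
Total: $6758.97 + $1971.12 = $8730.09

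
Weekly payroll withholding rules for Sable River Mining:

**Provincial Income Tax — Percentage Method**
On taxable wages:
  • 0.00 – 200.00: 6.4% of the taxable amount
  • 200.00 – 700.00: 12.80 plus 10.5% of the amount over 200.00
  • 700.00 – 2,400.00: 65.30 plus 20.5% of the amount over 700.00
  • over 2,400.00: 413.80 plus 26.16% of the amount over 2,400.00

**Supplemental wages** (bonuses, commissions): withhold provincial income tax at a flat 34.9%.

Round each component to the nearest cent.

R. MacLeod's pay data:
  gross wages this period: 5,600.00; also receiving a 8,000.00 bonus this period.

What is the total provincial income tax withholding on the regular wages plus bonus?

Provincial Income Tax: taxable = 5,600.00
  413.80 + 26.16% × (5,600.00 − 2,400.00) = 413.80 + 26.16% × 3,200.00 = 1,250.92
Supplemental (34.9% flat on bonus): 34.9% × 8,000.00 = 2,792.00
Total provincial income tax: 1,250.92 + 2,792.00 = 4,042.92

4,042.92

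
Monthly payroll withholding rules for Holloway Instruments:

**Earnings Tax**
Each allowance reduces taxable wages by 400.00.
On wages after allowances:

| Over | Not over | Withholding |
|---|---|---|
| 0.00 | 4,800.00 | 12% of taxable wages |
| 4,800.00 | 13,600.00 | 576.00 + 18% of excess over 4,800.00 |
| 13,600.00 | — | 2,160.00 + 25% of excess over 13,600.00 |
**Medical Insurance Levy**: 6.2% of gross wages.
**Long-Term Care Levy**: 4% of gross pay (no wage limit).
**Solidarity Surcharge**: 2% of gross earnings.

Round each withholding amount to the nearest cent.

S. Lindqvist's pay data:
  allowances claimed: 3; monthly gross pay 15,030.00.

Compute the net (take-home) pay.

10,978.84

Earnings Tax: taxable = 15,030.00 − 3×400.00 = 13,830.00
  2,160.00 + 25% × (13,830.00 − 13,600.00) = 2,160.00 + 25% × 230.00 = 2,217.50
Medical Insurance Levy: 6.2% × 15,030.00 = 931.86
Long-Term Care Levy: 4% × 15,030.00 = 601.20
Solidarity Surcharge: 2% × 15,030.00 = 300.60
Total withheld: 2,217.50 + 931.86 + 601.20 + 300.60 = 4,051.16
Net pay: 15,030.00 − 4,051.16 = 10,978.84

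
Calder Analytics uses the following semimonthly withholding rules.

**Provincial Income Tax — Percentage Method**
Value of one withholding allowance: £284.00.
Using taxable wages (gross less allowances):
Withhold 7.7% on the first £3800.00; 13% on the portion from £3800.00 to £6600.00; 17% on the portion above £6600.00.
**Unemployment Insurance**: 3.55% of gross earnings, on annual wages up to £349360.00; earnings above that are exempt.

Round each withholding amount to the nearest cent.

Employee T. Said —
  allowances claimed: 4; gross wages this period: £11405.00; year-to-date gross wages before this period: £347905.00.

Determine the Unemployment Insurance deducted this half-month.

Unemployment Insurance: cap £349360.00 − YTD £347905.00 = £1455.00 subject; 3.55% × £1455.00 = £51.65

£51.65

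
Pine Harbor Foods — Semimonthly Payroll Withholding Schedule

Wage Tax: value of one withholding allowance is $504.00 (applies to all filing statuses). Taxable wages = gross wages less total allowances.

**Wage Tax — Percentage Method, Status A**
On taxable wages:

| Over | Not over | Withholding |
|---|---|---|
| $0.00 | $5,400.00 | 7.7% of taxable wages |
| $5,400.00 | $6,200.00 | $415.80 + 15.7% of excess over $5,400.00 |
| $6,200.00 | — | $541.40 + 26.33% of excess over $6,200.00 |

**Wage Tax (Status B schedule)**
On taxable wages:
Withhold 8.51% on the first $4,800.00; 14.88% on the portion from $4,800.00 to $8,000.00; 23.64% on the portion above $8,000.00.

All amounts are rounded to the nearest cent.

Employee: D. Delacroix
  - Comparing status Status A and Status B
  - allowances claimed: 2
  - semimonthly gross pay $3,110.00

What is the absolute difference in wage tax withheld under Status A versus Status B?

$17.03

Wage Tax (Status A): taxable = $3,110.00 − 2×$504.00 = $2,102.00
  7.7% × $2,102.00 = $161.85
Wage Tax (Status B): taxable = $3,110.00 − 2×$504.00 = $2,102.00
  8.51% × $2,102.00 = $178.88
Difference: |$161.85 − $178.88| = $17.03 (higher under Status B)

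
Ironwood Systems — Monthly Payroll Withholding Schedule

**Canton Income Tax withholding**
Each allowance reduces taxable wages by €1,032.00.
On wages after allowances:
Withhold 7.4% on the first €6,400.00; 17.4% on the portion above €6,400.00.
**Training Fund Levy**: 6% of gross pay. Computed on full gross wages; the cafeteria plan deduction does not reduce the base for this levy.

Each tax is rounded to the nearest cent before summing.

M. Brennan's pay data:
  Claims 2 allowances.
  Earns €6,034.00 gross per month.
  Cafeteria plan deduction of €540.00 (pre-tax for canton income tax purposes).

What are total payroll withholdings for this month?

Canton Income Tax: taxable = €6,034.00 − €540.00 − 2×€1,032.00 = €3,430.00
  7.4% × €3,430.00 = €253.82
Training Fund Levy: 6% × €6,034.00 = €362.04
Total: €253.82 + €362.04 = €615.86

€615.86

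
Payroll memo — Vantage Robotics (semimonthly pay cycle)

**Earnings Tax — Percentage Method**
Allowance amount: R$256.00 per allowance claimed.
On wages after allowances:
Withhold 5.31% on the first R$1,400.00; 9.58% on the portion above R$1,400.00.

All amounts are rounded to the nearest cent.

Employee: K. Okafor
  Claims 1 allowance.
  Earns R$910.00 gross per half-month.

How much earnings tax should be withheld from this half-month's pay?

Earnings Tax: taxable = R$910.00 − 1×R$256.00 = R$654.00
  5.31% × R$654.00 = R$34.73

R$34.73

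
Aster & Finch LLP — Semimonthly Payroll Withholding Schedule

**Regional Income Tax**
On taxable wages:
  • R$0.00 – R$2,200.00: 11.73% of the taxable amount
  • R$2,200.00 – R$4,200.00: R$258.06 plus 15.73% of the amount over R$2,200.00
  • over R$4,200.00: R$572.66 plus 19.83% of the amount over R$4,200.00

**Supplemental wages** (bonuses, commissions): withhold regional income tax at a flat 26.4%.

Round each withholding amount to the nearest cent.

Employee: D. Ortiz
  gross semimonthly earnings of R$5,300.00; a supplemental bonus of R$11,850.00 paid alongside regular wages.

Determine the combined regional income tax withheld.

R$3,919.19

Regional Income Tax: taxable = R$5,300.00
  R$572.66 + 19.83% × (R$5,300.00 − R$4,200.00) = R$572.66 + 19.83% × R$1,100.00 = R$790.79
Supplemental (26.4% flat on bonus): 26.4% × R$11,850.00 = R$3,128.40
Total regional income tax: R$790.79 + R$3,128.40 = R$3,919.19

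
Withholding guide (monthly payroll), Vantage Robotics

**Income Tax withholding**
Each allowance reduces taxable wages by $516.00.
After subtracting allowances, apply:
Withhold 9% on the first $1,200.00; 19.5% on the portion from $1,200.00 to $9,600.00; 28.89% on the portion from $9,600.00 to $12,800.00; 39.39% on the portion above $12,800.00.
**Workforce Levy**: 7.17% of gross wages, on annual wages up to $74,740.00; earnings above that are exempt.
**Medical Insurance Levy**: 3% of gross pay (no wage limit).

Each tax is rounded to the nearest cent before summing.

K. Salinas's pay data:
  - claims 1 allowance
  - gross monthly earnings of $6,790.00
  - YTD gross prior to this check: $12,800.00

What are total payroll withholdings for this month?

Income Tax: taxable = $6,790.00 − 1×$516.00 = $6,274.00
  $108.00 + 19.5% × ($6,274.00 − $1,200.00) = $108.00 + 19.5% × $5,074.00 = $1,097.43
Workforce Levy: 7.17% × $6,790.00 = $486.84
Medical Insurance Levy: 3% × $6,790.00 = $203.70
Total: $1,097.43 + $486.84 + $203.70 = $1,787.97

$1,787.97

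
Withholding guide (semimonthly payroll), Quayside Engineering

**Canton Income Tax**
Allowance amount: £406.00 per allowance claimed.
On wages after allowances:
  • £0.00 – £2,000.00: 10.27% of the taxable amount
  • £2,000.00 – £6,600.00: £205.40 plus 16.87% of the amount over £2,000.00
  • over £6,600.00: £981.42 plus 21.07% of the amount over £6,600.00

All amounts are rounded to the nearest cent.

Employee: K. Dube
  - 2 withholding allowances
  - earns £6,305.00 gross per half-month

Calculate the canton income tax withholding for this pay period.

Canton Income Tax: taxable = £6,305.00 − 2×£406.00 = £5,493.00
  £205.40 + 16.87% × (£5,493.00 − £2,000.00) = £205.40 + 16.87% × £3,493.00 = £794.67

£794.67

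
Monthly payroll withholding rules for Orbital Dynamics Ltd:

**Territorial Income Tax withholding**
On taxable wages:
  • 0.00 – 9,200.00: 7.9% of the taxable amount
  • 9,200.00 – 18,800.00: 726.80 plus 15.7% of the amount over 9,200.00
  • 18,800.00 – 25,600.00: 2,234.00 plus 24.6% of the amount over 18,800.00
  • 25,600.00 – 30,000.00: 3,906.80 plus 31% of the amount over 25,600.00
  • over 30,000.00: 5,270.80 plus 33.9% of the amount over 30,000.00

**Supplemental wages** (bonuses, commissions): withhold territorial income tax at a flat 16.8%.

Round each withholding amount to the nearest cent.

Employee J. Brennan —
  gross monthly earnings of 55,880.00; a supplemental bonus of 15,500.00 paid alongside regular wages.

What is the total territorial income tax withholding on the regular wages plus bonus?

Territorial Income Tax: taxable = 55,880.00
  5,270.80 + 33.9% × (55,880.00 − 30,000.00) = 5,270.80 + 33.9% × 25,880.00 = 14,044.12
Supplemental (16.8% flat on bonus): 16.8% × 15,500.00 = 2,604.00
Total territorial income tax: 14,044.12 + 2,604.00 = 16,648.12

16,648.12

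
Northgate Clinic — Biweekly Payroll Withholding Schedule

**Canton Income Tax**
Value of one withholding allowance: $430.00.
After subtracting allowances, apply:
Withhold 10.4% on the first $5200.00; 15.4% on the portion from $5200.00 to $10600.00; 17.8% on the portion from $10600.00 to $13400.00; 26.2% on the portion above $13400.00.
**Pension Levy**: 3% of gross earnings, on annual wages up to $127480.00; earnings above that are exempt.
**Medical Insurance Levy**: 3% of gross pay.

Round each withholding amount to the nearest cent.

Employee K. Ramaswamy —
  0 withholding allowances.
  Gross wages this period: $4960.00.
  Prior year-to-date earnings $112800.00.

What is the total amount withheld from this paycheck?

$813.44

Canton Income Tax: taxable = $4960.00
  10.4% × $4960.00 = $515.84
Pension Levy: 3% × $4960.00 = $148.80
Medical Insurance Levy: 3% × $4960.00 = $148.80
Total: $515.84 + $148.80 + $148.80 = $813.44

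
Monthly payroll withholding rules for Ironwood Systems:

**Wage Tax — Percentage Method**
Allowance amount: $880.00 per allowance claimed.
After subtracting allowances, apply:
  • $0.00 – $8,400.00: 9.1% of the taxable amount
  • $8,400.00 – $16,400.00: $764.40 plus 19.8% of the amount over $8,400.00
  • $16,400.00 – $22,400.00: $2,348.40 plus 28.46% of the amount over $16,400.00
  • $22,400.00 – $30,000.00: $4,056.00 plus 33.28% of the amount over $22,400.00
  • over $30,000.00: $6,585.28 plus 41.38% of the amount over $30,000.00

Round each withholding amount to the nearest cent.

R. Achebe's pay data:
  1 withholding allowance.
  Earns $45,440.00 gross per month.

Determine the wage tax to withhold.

$12,610.21

Wage Tax: taxable = $45,440.00 − 1×$880.00 = $44,560.00
  $6,585.28 + 41.38% × ($44,560.00 − $30,000.00) = $6,585.28 + 41.38% × $14,560.00 = $12,610.21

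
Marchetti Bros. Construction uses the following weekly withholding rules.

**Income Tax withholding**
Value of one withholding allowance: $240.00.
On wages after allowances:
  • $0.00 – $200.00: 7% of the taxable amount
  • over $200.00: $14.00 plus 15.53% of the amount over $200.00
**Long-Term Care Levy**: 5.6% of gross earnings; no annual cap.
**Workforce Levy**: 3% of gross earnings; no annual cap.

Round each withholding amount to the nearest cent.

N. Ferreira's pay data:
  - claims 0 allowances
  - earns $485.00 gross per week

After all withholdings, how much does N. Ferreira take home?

$385.03

Income Tax: taxable = $485.00
  $14.00 + 15.53% × ($485.00 − $200.00) = $14.00 + 15.53% × $285.00 = $58.26
Long-Term Care Levy: 5.6% × $485.00 = $27.16
Workforce Levy: 3% × $485.00 = $14.55
Total withheld: $58.26 + $27.16 + $14.55 = $99.97
Net pay: $485.00 − $99.97 = $385.03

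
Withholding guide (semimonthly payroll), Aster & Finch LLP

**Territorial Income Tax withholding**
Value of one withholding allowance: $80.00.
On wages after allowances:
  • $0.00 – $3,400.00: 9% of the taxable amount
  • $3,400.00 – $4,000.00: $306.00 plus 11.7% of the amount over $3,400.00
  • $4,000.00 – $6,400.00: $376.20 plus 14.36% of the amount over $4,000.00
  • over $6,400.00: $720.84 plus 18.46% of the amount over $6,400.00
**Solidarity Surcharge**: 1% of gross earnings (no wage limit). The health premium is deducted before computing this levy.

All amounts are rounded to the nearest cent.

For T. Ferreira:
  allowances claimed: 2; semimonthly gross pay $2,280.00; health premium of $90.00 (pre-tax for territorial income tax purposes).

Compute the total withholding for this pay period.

Territorial Income Tax: taxable = $2,280.00 − $90.00 − 2×$80.00 = $2,030.00
  9% × $2,030.00 = $182.70
Solidarity Surcharge: 1% × $2,190.00 = $21.90
Total: $182.70 + $21.90 = $204.60

$204.60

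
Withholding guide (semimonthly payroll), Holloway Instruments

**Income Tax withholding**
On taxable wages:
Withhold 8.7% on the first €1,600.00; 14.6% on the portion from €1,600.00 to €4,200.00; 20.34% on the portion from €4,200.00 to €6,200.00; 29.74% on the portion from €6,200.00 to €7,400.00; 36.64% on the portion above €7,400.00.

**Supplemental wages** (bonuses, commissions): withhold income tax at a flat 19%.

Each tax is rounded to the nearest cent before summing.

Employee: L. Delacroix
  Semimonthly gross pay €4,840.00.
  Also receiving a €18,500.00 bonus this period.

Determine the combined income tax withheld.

€4,163.98

Income Tax: taxable = €4,840.00
  €518.80 + 20.34% × (€4,840.00 − €4,200.00) = €518.80 + 20.34% × €640.00 = €648.98
Supplemental (19% flat on bonus): 19% × €18,500.00 = €3,515.00
Total income tax: €648.98 + €3,515.00 = €4,163.98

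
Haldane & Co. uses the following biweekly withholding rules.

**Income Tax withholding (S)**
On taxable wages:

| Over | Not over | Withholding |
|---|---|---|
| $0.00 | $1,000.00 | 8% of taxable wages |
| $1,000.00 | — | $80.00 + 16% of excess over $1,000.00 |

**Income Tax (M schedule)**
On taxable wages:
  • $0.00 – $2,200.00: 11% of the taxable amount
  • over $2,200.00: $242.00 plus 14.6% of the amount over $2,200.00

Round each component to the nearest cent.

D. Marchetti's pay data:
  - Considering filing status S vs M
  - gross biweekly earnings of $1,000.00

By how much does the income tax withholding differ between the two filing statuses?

$30.00

Income Tax (S): taxable = $1,000.00
  8% × $1,000.00 = $80.00
Income Tax (M): taxable = $1,000.00
  11% × $1,000.00 = $110.00
Difference: |$80.00 − $110.00| = $30.00 (higher under M)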